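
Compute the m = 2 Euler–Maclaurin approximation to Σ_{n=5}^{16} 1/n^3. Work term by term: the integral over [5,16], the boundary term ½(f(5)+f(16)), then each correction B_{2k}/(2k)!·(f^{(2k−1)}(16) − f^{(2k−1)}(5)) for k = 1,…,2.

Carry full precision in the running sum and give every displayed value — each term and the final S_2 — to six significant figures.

Integral: ∫_5^16 1/x^3 dx = 0.0180469.
½[f(5) + f(16)] = ½[0.00800000 + 0.000244141] = 0.00412207.
Running total after boundary: 0.0221689.
k=1: B_{2}/(2)! × [f^{(1)}(16) − f^{(1)}(5)] = 1/12 × (-4.57764e-05 − (-0.00480000)) = 0.000396185.
Running total after k=1: 0.0225651.
k=2: B_{4}/(4)! × [f^{(3)}(16) − f^{(3)}(5)] = −1/720 × (-3.57628e-06 − (-0.00384000)) = -5.32837e-06.

S_2 ≈ 0.0225598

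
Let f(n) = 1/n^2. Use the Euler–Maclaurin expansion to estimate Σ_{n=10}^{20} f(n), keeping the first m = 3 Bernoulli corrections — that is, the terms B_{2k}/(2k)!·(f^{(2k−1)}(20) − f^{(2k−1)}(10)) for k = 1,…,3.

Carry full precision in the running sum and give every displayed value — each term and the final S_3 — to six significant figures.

∫_10^20 1/x^2 dx evaluates to 0.0500000.
½[f(10) + f(20)] = ½[0.0100000 + 0.00250000] = 0.00625000.
Running total after boundary: 0.0562500.
k=1: B_{2}/(2)! × [f^{(1)}(20) − f^{(1)}(10)] = 1/12 × (-0.000250000 − (-0.00200000)) = 0.000145833.
Partial sum through k=1: 0.0563958.
k=2: B_{4}/(4)! × [f^{(3)}(20) − f^{(3)}(10)] = −1/720 × (-7.50000e-06 − (-0.000240000)) = -3.22917e-07.
Partial sum through k=2: 0.0563955.
k=3: B_{6}/(6)! × [f^{(5)}(20) − f^{(5)}(10)] = 1/30240 × (-5.62500e-07 − (-7.20000e-05)) = 2.36235e-09.

S_3 ≈ 0.0563955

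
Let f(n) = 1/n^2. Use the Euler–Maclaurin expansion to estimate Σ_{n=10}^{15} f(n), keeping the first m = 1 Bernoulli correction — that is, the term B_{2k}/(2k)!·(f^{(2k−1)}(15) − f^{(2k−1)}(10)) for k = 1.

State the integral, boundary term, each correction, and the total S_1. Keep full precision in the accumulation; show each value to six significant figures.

S_1 ≈ 0.0406728

∫_10^15 1/x^2 dx evaluates to 0.0333333.
½[f(10) + f(15)] = ½[0.0100000 + 0.00444444] = 0.00722222.
Running total after boundary: 0.0405556.
Correction k=1: B_{2}/2! · (f^{(1)}(15) − f^{(1)}(10)) = 1/12 · (-0.000592593 − (-0.00200000)) = 0.000117284.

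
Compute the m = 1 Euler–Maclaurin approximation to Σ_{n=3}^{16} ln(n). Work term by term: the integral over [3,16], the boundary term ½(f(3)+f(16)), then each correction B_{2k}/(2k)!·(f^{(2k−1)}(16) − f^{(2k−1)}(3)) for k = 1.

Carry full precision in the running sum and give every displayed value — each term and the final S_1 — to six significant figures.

S_1 ≈ 29.9786

The integral term ∫_3^16 ln(x) dx = 28.0656.
Endpoint term: (f(3) + f(16))/2 = (1.09861 + 2.77259)/2 = 1.93560.
So far: 30.0012.
k=1: B_{2}/(2)! × [f^{(1)}(16) − f^{(1)}(3)] = 1/12 × (0.0625000 − 0.333333) = -0.0225694.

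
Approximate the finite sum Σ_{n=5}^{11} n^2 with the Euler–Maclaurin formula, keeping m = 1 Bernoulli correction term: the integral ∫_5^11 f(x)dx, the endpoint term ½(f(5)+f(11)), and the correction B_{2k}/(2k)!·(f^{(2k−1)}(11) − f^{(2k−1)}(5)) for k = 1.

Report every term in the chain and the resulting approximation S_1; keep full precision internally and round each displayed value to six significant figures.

S_1 ≈ 476.000

∫_5^11 x^2 dx evaluates to 402.000.
Boundary: ½(f(5) + f(11)) = ½(25.0000 + 121.000) = 73.0000.
Running total after boundary: 475.000.
Correction k=1: B_{2}/2! · (f^{(1)}(11) − f^{(1)}(5)) = 1/12 · (22.0000 − 10.0000) = 1.00000.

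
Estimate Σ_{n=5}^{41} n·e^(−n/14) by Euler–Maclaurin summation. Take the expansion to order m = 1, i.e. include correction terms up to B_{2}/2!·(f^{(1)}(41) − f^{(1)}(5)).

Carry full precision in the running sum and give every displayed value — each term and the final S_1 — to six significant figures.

S_1 ≈ 147.738

∫_5^41 x·e^(−x/14) dx evaluates to 144.938.
Boundary: ½(f(5) + f(41)) = ½(3.49836 + 2.19241) = 2.84539.
Running total after boundary: 147.784.
Correction k=1: B_{2}/2! · (f^{(1)}(41) − f^{(1)}(5)) = 1/12 · (-0.103127 − 0.449789) = -0.0460764.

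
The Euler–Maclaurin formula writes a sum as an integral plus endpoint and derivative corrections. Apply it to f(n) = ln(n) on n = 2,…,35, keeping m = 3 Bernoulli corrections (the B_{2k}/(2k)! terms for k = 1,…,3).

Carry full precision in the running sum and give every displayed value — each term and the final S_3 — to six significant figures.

∫_2^35 ln(x) dx evaluates to 90.0509.
Endpoint term: (f(2) + f(35))/2 = (0.693147 + 3.55535)/2 = 2.12425.
Integral + boundary = 92.1751.
Order-1 term: 1/12 · (0.0285714 − 0.500000) = -0.0392857.
Partial sum through k=1: 92.1358.
Order-2 term: −1/720 · (4.66472e-05 − 0.250000) = 0.000347157.
Partial sum through k=2: 92.1362.
Order-3 term: 1/30240 · (4.56952e-07 − 0.750000) = -2.48016e-05.

S_3 ≈ 92.1362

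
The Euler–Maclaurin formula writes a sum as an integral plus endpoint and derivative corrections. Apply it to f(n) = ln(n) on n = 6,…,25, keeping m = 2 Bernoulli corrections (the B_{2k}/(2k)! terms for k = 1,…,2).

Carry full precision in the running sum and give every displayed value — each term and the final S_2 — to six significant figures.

The integral term ∫_6^25 ln(x) dx = 50.7213.
Boundary: ½(f(6) + f(25)) = ½(1.79176 + 3.21888) = 2.50532.
Integral + boundary = 53.2267.
k=1: B_{2}/(2)! × [f^{(1)}(25) − f^{(1)}(6)] = 1/12 × (0.0400000 − 0.166667) = -0.0105556.
Running total after k=1: 53.2161.
k=2: B_{4}/(4)! × [f^{(3)}(25) − f^{(3)}(6)] = −1/720 × (0.000128000 − 0.00925926) = 1.26823e-05.

S_2 ≈ 53.2161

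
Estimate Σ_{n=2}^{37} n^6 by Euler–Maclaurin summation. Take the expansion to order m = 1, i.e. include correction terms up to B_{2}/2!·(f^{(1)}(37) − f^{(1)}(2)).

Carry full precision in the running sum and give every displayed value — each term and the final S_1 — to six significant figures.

The integral term ∫_2^37 x^6 dx = 1.35617e+10.
Endpoint term: (f(2) + f(37))/2 = (64.0000 + 2.56573e+09)/2 = 1.28286e+09.
Running total after boundary: 1.48446e+10.
k=1: B_{2}/(2)! × [f^{(1)}(37) − f^{(1)}(2)] = 1/12 × (4.16064e+08 − 192.000) = 3.46720e+07.

S_1 ≈ 1.48792e+10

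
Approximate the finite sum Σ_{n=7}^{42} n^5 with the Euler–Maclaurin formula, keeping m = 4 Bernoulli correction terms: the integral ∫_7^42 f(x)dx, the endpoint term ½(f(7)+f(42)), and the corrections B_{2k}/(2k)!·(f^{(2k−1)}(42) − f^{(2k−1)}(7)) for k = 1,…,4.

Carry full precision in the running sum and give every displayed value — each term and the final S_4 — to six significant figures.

The integral term ∫_7^42 x^5 dx = 9.14819e+08.
Endpoint term: (f(7) + f(42))/2 = (16807.0 + 1.30691e+08)/2 = 6.53540e+07.
Integral + boundary = 9.80173e+08.
k=1: B_{2}/(2)! × [f^{(1)}(42) − f^{(1)}(7)] = 1/12 × (1.55585e+07 − 12005.0) = 1.29554e+06.
Running total after k=1: 9.81469e+08.
k=2: B_{4}/(4)! × [f^{(3)}(42) − f^{(3)}(7)] = −1/720 × (105840 − 2940.00) = -142.917.
Running total after k=2: 9.81468e+08.
k=3: B_{6}/(6)! × [f^{(5)}(42) − f^{(5)}(7)] = 1/30240 × (120.000 − 120.000) = 0.00000.
Running total after k=3: 9.81468e+08.
k=4: B_{8}/(8)! × [f^{(7)}(42) − f^{(7)}(7)] = −1/1209600 × (0.00000 − 0.00000) = 0.00000.

S_4 ≈ 9.81468e+08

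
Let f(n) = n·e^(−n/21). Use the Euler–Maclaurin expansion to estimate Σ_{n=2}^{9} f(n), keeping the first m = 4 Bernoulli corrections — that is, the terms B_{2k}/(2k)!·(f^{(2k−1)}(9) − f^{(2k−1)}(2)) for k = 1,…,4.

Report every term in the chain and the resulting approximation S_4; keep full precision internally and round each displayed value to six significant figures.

The integral term ∫_2^9 x·e^(−x/21) dx = 28.7160.
Endpoint term: (f(2) + f(9))/2 = (1.81831 + 5.86295)/2 = 3.84063.
Integral + boundary = 32.5566.
Order-1 term: 1/12 · (0.372251 − 0.822570) = -0.0375266.
Running total after k=1: 32.5191.
Order-2 term: −1/720 · (0.00379848 − 0.00598840) = 3.04155e-06.
Running total after k=2: 32.5191.
Order-3 term: 1/30240 · (1.53126e-05 − 2.29287e-05) = -2.51856e-10.
Running total after k=3: 32.5191.
Order-4 term: −1/1209600 · (4.99135e-08 − 7.31933e-08) = 1.92459e-14.

S_4 ≈ 32.5191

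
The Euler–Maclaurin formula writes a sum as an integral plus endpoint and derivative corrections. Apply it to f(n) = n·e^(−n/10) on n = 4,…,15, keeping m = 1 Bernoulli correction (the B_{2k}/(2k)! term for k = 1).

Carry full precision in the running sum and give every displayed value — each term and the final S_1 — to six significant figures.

S_1 ≈ 41.0336

Integral: ∫_4^15 x·e^(−x/10) dx = 38.0623.
Boundary: ½(f(4) + f(15)) = ½(2.68128 + 3.34695) = 3.01412.
Running total after boundary: 41.0764.
k=1: B_{2}/(2)! × [f^{(1)}(15) − f^{(1)}(4)] = 1/12 × (-0.111565 − 0.402192) = -0.0428131.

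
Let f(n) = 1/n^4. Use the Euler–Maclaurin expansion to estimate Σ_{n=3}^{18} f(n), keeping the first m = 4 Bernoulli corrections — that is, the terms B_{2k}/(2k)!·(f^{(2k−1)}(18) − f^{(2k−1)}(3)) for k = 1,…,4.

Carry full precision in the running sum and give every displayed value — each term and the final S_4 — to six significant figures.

S_4 ≈ 0.0197700

Integral: ∫_3^18 1/x^4 dx = 0.0122885.
Boundary: ½(f(3) + f(18)) = ½(0.0123457 + 9.52599e-06) = 0.00617760.
Integral + boundary = 0.0184661.
k=1: B_{2}/(2)! × [f^{(1)}(18) − f^{(1)}(3)] = 1/12 × (-2.11689e-06 − (-0.0164609)) = 0.00137157.
After k=1: 0.0198377.
k=2: B_{4}/(4)! × [f^{(3)}(18) − f^{(3)}(3)] = −1/720 × (-1.96008e-07 − (-0.0548697)) = -7.62076e-05.
After k=2: 0.0197615.
k=3: B_{6}/(6)! × [f^{(5)}(18) − f^{(5)}(3)] = 1/30240 × (-3.38779e-08 − (-0.341411)) = 1.12901e-05.
After k=3: 0.0197728.
k=4: B_{8}/(8)! × [f^{(7)}(18) − f^{(7)}(3)] = −1/1209600 × (-9.41053e-09 − (-3.41411)) = -2.82251e-06.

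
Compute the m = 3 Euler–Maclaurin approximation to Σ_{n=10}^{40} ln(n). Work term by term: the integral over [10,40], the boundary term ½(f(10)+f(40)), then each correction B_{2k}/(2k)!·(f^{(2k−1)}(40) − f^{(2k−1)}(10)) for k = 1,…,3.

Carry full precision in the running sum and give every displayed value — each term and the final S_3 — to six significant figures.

∫_10^40 ln(x) dx evaluates to 94.5293.
½[f(10) + f(40)] = ½[2.30259 + 3.68888] = 2.99573.
Integral + boundary = 97.5251.
Order-1 term: 1/12 · (0.0250000 − 0.100000) = -0.00625000.
After k=1: 97.5188.
Order-2 term: −1/720 · (3.12500e-05 − 0.00200000) = 2.73437e-06.
After k=2: 97.5188.
Order-3 term: 1/30240 · (2.34375e-07 − 0.000240000) = -7.92876e-09.

S_3 ≈ 97.5188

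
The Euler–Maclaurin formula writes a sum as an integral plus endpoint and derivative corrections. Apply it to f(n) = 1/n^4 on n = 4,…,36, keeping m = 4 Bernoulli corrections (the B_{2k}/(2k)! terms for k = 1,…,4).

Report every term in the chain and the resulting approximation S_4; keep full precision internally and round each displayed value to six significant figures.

S_4 ≈ 0.00747068

The integral term ∫_4^36 1/x^4 dx = 0.00520119.
Boundary: ½(f(4) + f(36)) = ½(0.00390625 + 5.95374e-07) = 0.00195342.
So far: 0.00715461.
k=1: B_{2}/(2)! × [f^{(1)}(36) − f^{(1)}(4)] = 1/12 × (-6.61527e-08 − (-0.00390625)) = 0.000325515.
Partial sum through k=1: 0.00748013.
k=2: B_{4}/(4)! × [f^{(3)}(36) − f^{(3)}(4)] = −1/720 × (-1.53131e-09 − (-0.00732422)) = -1.01725e-05.
Partial sum through k=2: 0.00746995.
k=3: B_{6}/(6)! × [f^{(5)}(36) − f^{(5)}(4)] = 1/30240 × (-6.61678e-11 − (-0.0256348)) = 8.47711e-07.
Partial sum through k=3: 0.00747080.
k=4: B_{8}/(8)! × [f^{(7)}(36) − f^{(7)}(4)] = −1/1209600 × (-4.59499e-12 − (-0.144196)) = -1.19209e-07.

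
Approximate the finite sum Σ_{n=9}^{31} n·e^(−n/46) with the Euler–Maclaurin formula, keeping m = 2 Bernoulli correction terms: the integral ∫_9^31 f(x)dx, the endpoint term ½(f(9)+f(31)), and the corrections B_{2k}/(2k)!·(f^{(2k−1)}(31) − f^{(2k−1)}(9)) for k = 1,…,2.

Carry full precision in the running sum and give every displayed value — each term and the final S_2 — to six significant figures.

S_2 ≈ 286.581

∫_9^31 x·e^(−x/46) dx evaluates to 275.021.
Boundary: ½(f(9) + f(31)) = ½(7.40068 + 15.8010) = 11.6008.
So far: 286.622.
Order-1 term: 1/12 · (0.166210 − 0.661414) = -0.0412670.
After k=1: 286.581.
Order-2 term: −1/720 · (0.000560317 − 0.00108980) = 7.35389e-07.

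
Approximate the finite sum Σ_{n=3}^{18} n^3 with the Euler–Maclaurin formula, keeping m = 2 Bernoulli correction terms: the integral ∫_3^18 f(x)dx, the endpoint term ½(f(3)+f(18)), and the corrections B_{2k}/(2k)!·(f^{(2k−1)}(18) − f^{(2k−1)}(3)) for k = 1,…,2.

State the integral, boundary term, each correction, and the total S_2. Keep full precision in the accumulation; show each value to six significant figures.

The integral term ∫_3^18 x^3 dx = 26223.8.
Endpoint term: (f(3) + f(18))/2 = (27.0000 + 5832.00)/2 = 2929.50.
So far: 29153.2.
k=1: B_{2}/(2)! × [f^{(1)}(18) − f^{(1)}(3)] = 1/12 × (972.000 − 27.0000) = 78.7500.
After k=1: 29232.0.
k=2: B_{4}/(4)! × [f^{(3)}(18) − f^{(3)}(3)] = −1/720 × (6.00000 − 6.00000) = 0.00000.

S_2 ≈ 29232.0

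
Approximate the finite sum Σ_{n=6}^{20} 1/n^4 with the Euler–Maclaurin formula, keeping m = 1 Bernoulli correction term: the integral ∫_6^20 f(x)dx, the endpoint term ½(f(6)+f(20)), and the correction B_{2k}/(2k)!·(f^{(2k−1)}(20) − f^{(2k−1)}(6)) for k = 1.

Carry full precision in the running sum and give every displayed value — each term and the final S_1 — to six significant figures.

The integral term ∫_6^20 1/x^4 dx = 0.00150154.
½[f(6) + f(20)] = ½[0.000771605 + 6.25000e-06] = 0.000388927.
Running total after boundary: 0.00189047.
Order-1 term: 1/12 · (-1.25000e-06 − (-0.000514403)) = 4.27628e-05.

S_1 ≈ 0.00193323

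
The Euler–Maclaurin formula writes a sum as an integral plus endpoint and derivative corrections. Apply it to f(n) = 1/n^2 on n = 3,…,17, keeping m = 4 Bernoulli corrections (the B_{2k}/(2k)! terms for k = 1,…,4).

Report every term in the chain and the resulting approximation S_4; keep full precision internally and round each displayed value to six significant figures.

S_4 ≈ 0.337806

∫_3^17 1/x^2 dx evaluates to 0.274510.
½[f(3) + f(17)] = ½[0.111111 + 0.00346021] = 0.0572857.
Running total after boundary: 0.331795.
Correction k=1: B_{2}/2! · (f^{(1)}(17) − f^{(1)}(3)) = 1/12 · (-0.000407083 − (-0.0740741)) = 0.00613892.
Running total after k=1: 0.337934.
Correction k=2: B_{4}/4! · (f^{(3)}(17) − f^{(3)}(3)) = −1/720 · (-1.69031e-05 − (-0.0987654)) = -0.000137151.
Running total after k=2: 0.337797.
Correction k=3: B_{6}/6! · (f^{(5)}(17) − f^{(5)}(3)) = 1/30240 · (-1.75465e-06 − (-0.329218)) = 1.08868e-05.
Running total after k=3: 0.337808.
Correction k=4: B_{8}/8! · (f^{(7)}(17) − f^{(7)}(3)) = −1/1209600 · (-3.40001e-07 − (-2.04847)) = -1.69351e-06.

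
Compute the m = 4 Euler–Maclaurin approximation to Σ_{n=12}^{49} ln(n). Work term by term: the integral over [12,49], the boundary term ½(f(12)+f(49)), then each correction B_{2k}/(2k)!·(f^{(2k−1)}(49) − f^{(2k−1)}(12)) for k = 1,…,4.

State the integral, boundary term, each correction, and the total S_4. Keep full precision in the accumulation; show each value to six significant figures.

The integral term ∫_12^49 ln(x) dx = 123.880.
Endpoint term: (f(12) + f(49))/2 = (2.48491 + 3.89182)/2 = 3.18836.
Integral + boundary = 127.069.
k=1: B_{2}/(2)! × [f^{(1)}(49) − f^{(1)}(12)] = 1/12 × (0.0204082 − 0.0833333) = -0.00524376.
After k=1: 127.063.
k=2: B_{4}/(4)! × [f^{(3)}(49) − f^{(3)}(12)] = −1/720 × (1.69997e-05 − 0.00115741) = 1.58390e-06.
After k=2: 127.063.
k=3: B_{6}/(6)! × [f^{(5)}(49) − f^{(5)}(12)] = 1/30240 × (8.49632e-08 − 9.64506e-05) = -3.18669e-09.
After k=3: 127.063.
k=4: B_{8}/(8)! × [f^{(7)}(49) − f^{(7)}(12)] = −1/1209600 × (1.06160e-09 − 2.00939e-05) = 1.66111e-11.

S_4 ≈ 127.063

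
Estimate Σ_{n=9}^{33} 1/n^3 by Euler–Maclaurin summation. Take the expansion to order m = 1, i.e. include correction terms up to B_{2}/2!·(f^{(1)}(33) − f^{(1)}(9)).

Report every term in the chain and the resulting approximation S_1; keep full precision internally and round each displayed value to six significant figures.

∫_9^33 1/x^3 dx evaluates to 0.00571370.
Boundary: ½(f(9) + f(33)) = ½(0.00137174 + 2.78265e-05) = 0.000699784.
So far: 0.00641349.
Correction k=1: B_{2}/2! · (f^{(1)}(33) − f^{(1)}(9)) = 1/12 · (-2.52968e-06 − (-0.000457247)) = 3.78931e-05.

S_1 ≈ 0.00645138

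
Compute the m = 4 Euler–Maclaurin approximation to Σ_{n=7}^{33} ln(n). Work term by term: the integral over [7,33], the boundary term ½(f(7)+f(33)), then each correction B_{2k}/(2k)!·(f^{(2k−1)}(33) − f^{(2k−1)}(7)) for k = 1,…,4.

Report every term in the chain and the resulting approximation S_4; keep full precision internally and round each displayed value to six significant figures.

S_4 ≈ 78.4752

The integral term ∫_7^33 ln(x) dx = 75.7634.
Boundary: ½(f(7) + f(33)) = ½(1.94591 + 3.49651) = 2.72121.
Integral + boundary = 78.4846.
Correction k=1: B_{2}/2! · (f^{(1)}(33) − f^{(1)}(7)) = 1/12 · (0.0303030 − 0.142857) = -0.00937951.
Running total after k=1: 78.4752.
Correction k=2: B_{4}/4! · (f^{(3)}(33) − f^{(3)}(7)) = −1/720 · (5.56529e-05 − 0.00583090) = 8.02118e-06.
Running total after k=2: 78.4752.
Correction k=3: B_{6}/6! · (f^{(5)}(33) − f^{(5)}(7)) = 1/30240 · (6.13256e-07 − 0.00142798) = -4.72012e-08.
Running total after k=3: 78.4752.
Correction k=4: B_{8}/8! · (f^{(7)}(33) − f^{(7)}(7)) = −1/1209600 · (1.68941e-08 − 0.000874271) = 7.22763e-10.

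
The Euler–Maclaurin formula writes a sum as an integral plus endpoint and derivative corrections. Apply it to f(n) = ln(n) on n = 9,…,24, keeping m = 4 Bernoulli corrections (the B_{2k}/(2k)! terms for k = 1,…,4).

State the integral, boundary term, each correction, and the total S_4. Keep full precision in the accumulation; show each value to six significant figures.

The integral term ∫_9^24 ln(x) dx = 41.4983.
Endpoint term: (f(9) + f(24))/2 = (2.19722 + 3.17805)/2 = 2.68764.
So far: 44.1859.
Correction k=1: B_{2}/2! · (f^{(1)}(24) − f^{(1)}(9)) = 1/12 · (0.0416667 − 0.111111) = -0.00578704.
Running total after k=1: 44.1801.
Correction k=2: B_{4}/4! · (f^{(3)}(24) − f^{(3)}(9)) = −1/720 · (0.000144676 − 0.00274348) = 3.60946e-06.
Running total after k=2: 44.1801.
Correction k=3: B_{6}/6! · (f^{(5)}(24) − f^{(5)}(9)) = 1/30240 · (3.01408e-06 − 0.000406442) = -1.33409e-08.
Running total after k=3: 44.1801.
Correction k=4: B_{8}/8! · (f^{(7)}(24) − f^{(7)}(9)) = −1/1209600 · (1.56983e-07 − 0.000150534) = 1.24320e-10.

S_4 ≈ 44.1801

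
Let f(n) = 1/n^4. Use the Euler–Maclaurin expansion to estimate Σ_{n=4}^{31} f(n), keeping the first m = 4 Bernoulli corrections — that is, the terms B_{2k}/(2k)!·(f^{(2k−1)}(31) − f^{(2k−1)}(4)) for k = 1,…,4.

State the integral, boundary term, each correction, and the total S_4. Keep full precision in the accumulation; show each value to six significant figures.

Integral: ∫_4^31 1/x^4 dx = 0.00519714.
Endpoint term: (f(4) + f(31))/2 = (0.00390625 + 1.08281e-06)/2 = 0.00195367.
Running total after boundary: 0.00715081.
Order-1 term: 1/12 · (-1.39718e-07 − (-0.00390625)) = 0.000325509.
Partial sum through k=1: 0.00747632.
Order-2 term: −1/720 · (-4.36164e-09 − (-0.00732422)) = -1.01725e-05.
Partial sum through k=2: 0.00746615.
Order-3 term: 1/30240 · (-2.54164e-10 − (-0.0256348)) = 8.47710e-07.
Partial sum through k=3: 0.00746700.
Order-4 term: −1/1209600 · (-2.38031e-11 − (-0.144196)) = -1.19209e-07.

S_4 ≈ 0.00746688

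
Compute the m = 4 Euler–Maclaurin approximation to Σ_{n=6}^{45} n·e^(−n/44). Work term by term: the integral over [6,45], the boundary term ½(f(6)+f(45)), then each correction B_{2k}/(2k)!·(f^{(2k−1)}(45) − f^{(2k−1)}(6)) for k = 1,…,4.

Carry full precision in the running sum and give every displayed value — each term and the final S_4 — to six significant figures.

Integral: ∫_6^45 x·e^(−x/44) dx = 511.312.
Boundary: ½(f(6) + f(45)) = ½(5.23515 + 16.1826) = 10.7089.
Integral + boundary = 522.021.
Correction k=1: B_{2}/2! · (f^{(1)}(45) − f^{(1)}(6)) = 1/12 · (-0.00817302 − 0.753545) = -0.0634765.
Running total after k=1: 521.957.
Correction k=2: B_{4}/4! · (f^{(3)}(45) − f^{(3)}(6)) = −1/720 · (0.000367279 − 0.00129060) = 1.28239e-06.
Running total after k=2: 521.957.
Correction k=3: B_{6}/6! · (f^{(5)}(45) − f^{(5)}(6)) = 1/30240 · (3.81601e-07 − 1.13221e-06) = -2.48218e-11.
Running total after k=3: 521.957.
Correction k=4: B_{8}/8! · (f^{(7)}(45) − f^{(7)}(6)) = −1/1209600 · (2.96225e-10 − 8.25308e-10) = 4.37403e-16.

S_4 ≈ 521.957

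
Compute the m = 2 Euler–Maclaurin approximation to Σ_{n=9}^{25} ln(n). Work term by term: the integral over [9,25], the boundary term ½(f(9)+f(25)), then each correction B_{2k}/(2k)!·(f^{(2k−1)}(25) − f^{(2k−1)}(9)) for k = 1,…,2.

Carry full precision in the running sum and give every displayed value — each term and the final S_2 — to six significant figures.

S_2 ≈ 47.3990

The integral term ∫_9^25 ln(x) dx = 44.6969.
½[f(9) + f(25)] = ½[2.19722 + 3.21888] = 2.70805.
Running total after boundary: 47.4049.
Correction k=1: B_{2}/2! · (f^{(1)}(25) − f^{(1)}(9)) = 1/12 · (0.0400000 − 0.111111) = -0.00592593.
Running total after k=1: 47.3990.
Correction k=2: B_{4}/4! · (f^{(3)}(25) − f^{(3)}(9)) = −1/720 · (0.000128000 − 0.00274348) = 3.63262e-06.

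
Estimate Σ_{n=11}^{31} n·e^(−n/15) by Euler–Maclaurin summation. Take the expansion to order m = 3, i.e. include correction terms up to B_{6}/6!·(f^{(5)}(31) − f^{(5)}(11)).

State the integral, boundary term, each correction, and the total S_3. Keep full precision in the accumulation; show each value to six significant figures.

S_3 ≈ 104.542

Integral: ∫_11^31 x·e^(−x/15) dx = 99.9602.
½[f(11) + f(31)] = ½[5.28336 + 3.92482] = 4.60409.
Integral + boundary = 104.564.
k=1: B_{2}/(2)! × [f^{(1)}(31) − f^{(1)}(11)] = 1/12 × (-0.135048 − 0.128081) = -0.0219274.
After k=1: 104.542.
k=2: B_{4}/(4)! × [f^{(3)}(31) − f^{(3)}(11)] = −1/720 × (0.000525185 − 0.00483863) = 5.99090e-06.
After k=2: 104.542.
k=3: B_{6}/(6)! × [f^{(5)}(31) − f^{(5)}(11)] = 1/30240 × (7.33592e-06 − 4.04801e-05) = -1.09604e-09.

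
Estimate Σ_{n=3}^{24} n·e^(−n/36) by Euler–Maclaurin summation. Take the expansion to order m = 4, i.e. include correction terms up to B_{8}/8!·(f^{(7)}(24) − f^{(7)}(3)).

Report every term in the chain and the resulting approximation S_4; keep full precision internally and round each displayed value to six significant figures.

∫_3^24 x·e^(−x/36) dx evaluates to 182.761.
Boundary: ½(f(3) + f(24)) = ½(2.76013 + 12.3220) = 7.54107.
Integral + boundary = 190.302.
Correction k=1: B_{2}/2! · (f^{(1)}(24) − f^{(1)}(3)) = 1/12 · (0.171139 − 0.843374) = -0.0560196.
Partial sum through k=1: 190.246.
Correction k=2: B_{4}/4! · (f^{(3)}(24) − f^{(3)}(3)) = −1/720 · (0.000924362 − 0.00207057) = 1.59196e-06.
Partial sum through k=2: 190.246.
Correction k=3: B_{6}/6! · (f^{(5)}(24) − f^{(5)}(3)) = 1/30240 · (1.32459e-06 − 2.69321e-06) = -4.52584e-11.
Partial sum through k=3: 190.246.
Correction k=4: B_{8}/8! · (f^{(7)}(24) − f^{(7)}(3)) = −1/1209600 · (1.49378e-09 − 2.92342e-09) = 1.18191e-15.

S_4 ≈ 190.246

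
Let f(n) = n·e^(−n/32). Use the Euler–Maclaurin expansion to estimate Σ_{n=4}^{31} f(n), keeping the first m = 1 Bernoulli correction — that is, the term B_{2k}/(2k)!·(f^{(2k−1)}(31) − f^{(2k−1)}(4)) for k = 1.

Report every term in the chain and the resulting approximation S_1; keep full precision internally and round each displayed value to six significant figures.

S_1 ≈ 259.034

Integral: ∫_4^31 x·e^(−x/32) dx = 251.449.
½[f(4) + f(31)] = ½[3.52999 + 11.7663] = 7.64813.
Integral + boundary = 259.097.
k=1: B_{2}/(2)! × [f^{(1)}(31) − f^{(1)}(4)] = 1/12 × (0.0118612 − 0.772185) = -0.0633603.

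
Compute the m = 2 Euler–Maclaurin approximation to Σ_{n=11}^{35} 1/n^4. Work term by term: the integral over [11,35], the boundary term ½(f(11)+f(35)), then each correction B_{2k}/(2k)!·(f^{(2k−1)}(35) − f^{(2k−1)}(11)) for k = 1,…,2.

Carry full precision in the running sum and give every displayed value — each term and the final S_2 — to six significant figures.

Integral: ∫_11^35 1/x^4 dx = 0.000242664.
Boundary: ½(f(11) + f(35)) = ½(6.83013e-05 + 6.66389e-07) = 3.44839e-05.
Integral + boundary = 0.000277148.
k=1: B_{2}/(2)! × [f^{(1)}(35) − f^{(1)}(11)] = 1/12 × (-7.61587e-08 − (-2.48369e-05)) = 2.06339e-06.
After k=1: 0.000279211.
k=2: B_{4}/(4)! × [f^{(3)}(35) − f^{(3)}(11)] = −1/720 × (-1.86511e-09 − (-6.15790e-06)) = -8.55004e-09.

S_2 ≈ 0.000279202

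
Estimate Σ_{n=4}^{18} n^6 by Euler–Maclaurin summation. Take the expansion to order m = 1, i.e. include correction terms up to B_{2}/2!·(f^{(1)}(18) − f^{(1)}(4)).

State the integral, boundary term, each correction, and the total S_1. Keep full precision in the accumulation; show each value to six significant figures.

S_1 ≈ 1.05410e+08

∫_4^18 x^6 dx evaluates to 8.74577e+07.
Endpoint term: (f(4) + f(18))/2 = (4096.00 + 3.40122e+07)/2 = 1.70082e+07.
Integral + boundary = 1.04466e+08.
Order-1 term: 1/12 · (1.13374e+07 − 6144.00) = 944272.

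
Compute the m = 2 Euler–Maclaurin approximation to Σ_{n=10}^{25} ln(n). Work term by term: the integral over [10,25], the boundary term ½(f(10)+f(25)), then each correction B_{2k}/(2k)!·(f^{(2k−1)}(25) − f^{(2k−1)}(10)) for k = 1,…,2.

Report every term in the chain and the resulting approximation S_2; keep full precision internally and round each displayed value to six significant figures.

The integral term ∫_10^25 ln(x) dx = 42.4460.
Boundary: ½(f(10) + f(25)) = ½(2.30259 + 3.21888) = 2.76073.
Running total after boundary: 45.2068.
Order-1 term: 1/12 · (0.0400000 − 0.100000) = -0.00500000.
After k=1: 45.2018.
Order-2 term: −1/720 · (0.000128000 − 0.00200000) = 2.60000e-06.

S_2 ≈ 45.2018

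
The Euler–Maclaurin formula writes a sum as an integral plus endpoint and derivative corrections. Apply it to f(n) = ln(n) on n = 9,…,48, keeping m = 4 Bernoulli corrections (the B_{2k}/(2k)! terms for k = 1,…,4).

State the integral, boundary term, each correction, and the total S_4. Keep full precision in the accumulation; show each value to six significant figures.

∫_9^48 ln(x) dx evaluates to 127.043.
Endpoint term: (f(9) + f(48))/2 = (2.19722 + 3.87120)/2 = 3.03421.
Running total after boundary: 130.077.
Order-1 term: 1/12 · (0.0208333 − 0.111111) = -0.00752315.
Partial sum through k=1: 130.069.
Order-2 term: −1/720 · (1.80845e-05 − 0.00274348) = 3.78528e-06.
Partial sum through k=2: 130.069.
Order-3 term: 1/30240 · (9.41901e-08 − 0.000406442) = -1.34374e-08.
Partial sum through k=3: 130.069.
Order-4 term: −1/1209600 · (1.22643e-09 − 0.000150534) = 1.24448e-10.

S_4 ≈ 130.069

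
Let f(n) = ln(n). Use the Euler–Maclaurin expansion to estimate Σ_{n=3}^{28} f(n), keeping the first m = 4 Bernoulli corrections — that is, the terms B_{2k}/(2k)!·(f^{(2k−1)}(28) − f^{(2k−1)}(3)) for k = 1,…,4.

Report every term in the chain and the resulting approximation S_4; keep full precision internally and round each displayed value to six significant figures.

∫_3^28 ln(x) dx evaluates to 65.0059.
Boundary: ½(f(3) + f(28)) = ½(1.09861 + 3.33220) = 2.21541.
So far: 67.2213.
Correction k=1: B_{2}/2! · (f^{(1)}(28) − f^{(1)}(3)) = 1/12 · (0.0357143 − 0.333333) = -0.0248016.
After k=1: 67.1965.
Correction k=2: B_{4}/4! · (f^{(3)}(28) − f^{(3)}(3)) = −1/720 · (9.11079e-05 − 0.0740741) = 0.000102754.
After k=2: 67.1966.
Correction k=3: B_{6}/6! · (f^{(5)}(28) − f^{(5)}(3)) = 1/30240 · (1.39451e-06 − 0.0987654) = -3.26601e-06.
After k=3: 67.1966.
Correction k=4: B_{8}/8! · (f^{(7)}(28) − f^{(7)}(3)) = −1/1209600 · (5.33613e-08 − 0.329218) = 2.72171e-07.

S_4 ≈ 67.1966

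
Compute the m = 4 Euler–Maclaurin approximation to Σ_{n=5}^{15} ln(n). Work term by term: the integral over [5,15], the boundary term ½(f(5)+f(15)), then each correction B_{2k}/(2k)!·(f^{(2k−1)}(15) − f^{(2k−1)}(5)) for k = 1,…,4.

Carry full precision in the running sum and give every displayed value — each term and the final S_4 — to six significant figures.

The integral term ∫_5^15 ln(x) dx = 22.5736.
½[f(5) + f(15)] = ½[1.60944 + 2.70805] = 2.15874.
So far: 24.7323.
k=1: B_{2}/(2)! × [f^{(1)}(15) − f^{(1)}(5)] = 1/12 × (0.0666667 − 0.200000) = -0.0111111.
Partial sum through k=1: 24.7212.
k=2: B_{4}/(4)! × [f^{(3)}(15) − f^{(3)}(5)] = −1/720 × (0.000592593 − 0.0160000) = 2.13992e-05.
Partial sum through k=2: 24.7212.
k=3: B_{6}/(6)! × [f^{(5)}(15) − f^{(5)}(5)] = 1/30240 × (3.16049e-05 − 0.00768000) = -2.52923e-07.
Partial sum through k=3: 24.7212.
k=4: B_{8}/(8)! × [f^{(7)}(15) − f^{(7)}(5)] = −1/1209600 × (4.21399e-06 − 0.00921600) = 7.61556e-09.

S_4 ≈ 24.7212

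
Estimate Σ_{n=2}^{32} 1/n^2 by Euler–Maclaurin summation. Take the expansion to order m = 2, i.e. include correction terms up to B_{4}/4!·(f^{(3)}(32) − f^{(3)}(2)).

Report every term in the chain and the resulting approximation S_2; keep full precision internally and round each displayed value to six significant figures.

S_2 ≈ 0.614025

Integral: ∫_2^32 1/x^2 dx = 0.468750.
Endpoint term: (f(2) + f(32))/2 = (0.250000 + 0.000976562)/2 = 0.125488.
So far: 0.594238.
Correction k=1: B_{2}/2! · (f^{(1)}(32) − f^{(1)}(2)) = 1/12 · (-6.10352e-05 − (-0.250000)) = 0.0208282.
Partial sum through k=1: 0.615067.
Correction k=2: B_{4}/4! · (f^{(3)}(32) − f^{(3)}(2)) = −1/720 · (-7.15256e-07 − (-0.750000)) = -0.00104167.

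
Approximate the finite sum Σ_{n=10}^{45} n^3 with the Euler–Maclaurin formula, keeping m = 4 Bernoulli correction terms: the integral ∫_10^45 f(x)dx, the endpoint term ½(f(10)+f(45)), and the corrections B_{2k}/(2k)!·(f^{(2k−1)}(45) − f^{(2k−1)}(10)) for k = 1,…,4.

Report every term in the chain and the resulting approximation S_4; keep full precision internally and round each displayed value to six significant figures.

S_4 ≈ 1.06920e+06

The integral term ∫_10^45 x^3 dx = 1.02266e+06.
½[f(10) + f(45)] = ½[1000.00 + 91125.0] = 46062.5.
So far: 1.06872e+06.
Correction k=1: B_{2}/2! · (f^{(1)}(45) − f^{(1)}(10)) = 1/12 · (6075.00 − 300.000) = 481.250.
After k=1: 1.06920e+06.
Correction k=2: B_{4}/4! · (f^{(3)}(45) − f^{(3)}(10)) = −1/720 · (6.00000 − 6.00000) = 0.00000.
After k=2: 1.06920e+06.
Correction k=3: B_{6}/6! · (f^{(5)}(45) − f^{(5)}(10)) = 1/30240 · (0.00000 − 0.00000) = 0.00000.
After k=3: 1.06920e+06.
Correction k=4: B_{8}/8! · (f^{(7)}(45) − f^{(7)}(10)) = −1/1209600 · (0.00000 − 0.00000) = 0.00000.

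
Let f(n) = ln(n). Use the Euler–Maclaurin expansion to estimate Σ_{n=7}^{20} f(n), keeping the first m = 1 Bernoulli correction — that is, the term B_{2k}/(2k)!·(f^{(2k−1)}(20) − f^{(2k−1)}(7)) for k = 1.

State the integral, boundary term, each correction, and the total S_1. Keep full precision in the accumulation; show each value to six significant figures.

The integral term ∫_7^20 ln(x) dx = 33.2933.
Endpoint term: (f(7) + f(20))/2 = (1.94591 + 2.99573)/2 = 2.47082.
Running total after boundary: 35.7641.
k=1: B_{2}/(2)! × [f^{(1)}(20) − f^{(1)}(7)] = 1/12 × (0.0500000 − 0.142857) = -0.00773810.

S_1 ≈ 35.7564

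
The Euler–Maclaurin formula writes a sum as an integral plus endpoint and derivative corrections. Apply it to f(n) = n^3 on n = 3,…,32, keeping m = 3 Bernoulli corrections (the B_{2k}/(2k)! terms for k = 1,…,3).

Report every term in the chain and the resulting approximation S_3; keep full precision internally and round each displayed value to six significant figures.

S_3 ≈ 278775

The integral term ∫_3^32 x^3 dx = 262124.
Boundary: ½(f(3) + f(32)) = ½(27.0000 + 32768.0) = 16397.5.
Running total after boundary: 278521.
Order-1 term: 1/12 · (3072.00 − 27.0000) = 253.750.
Running total after k=1: 278775.
Order-2 term: −1/720 · (6.00000 − 6.00000) = 0.00000.
Running total after k=2: 278775.
Order-3 term: 1/30240 · (0.00000 − 0.00000) = 0.00000.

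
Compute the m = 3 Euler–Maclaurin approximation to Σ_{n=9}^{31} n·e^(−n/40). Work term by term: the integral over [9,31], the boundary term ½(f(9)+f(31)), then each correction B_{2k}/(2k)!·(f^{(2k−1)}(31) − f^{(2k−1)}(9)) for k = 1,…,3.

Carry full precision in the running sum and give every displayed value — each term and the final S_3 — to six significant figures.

Integral: ∫_9^31 x·e^(−x/40) dx = 256.693.
Endpoint term: (f(9) + f(31))/2 = (7.18665 + 14.2818)/2 = 10.7342.
Integral + boundary = 267.427.
k=1: B_{2}/(2)! × [f^{(1)}(31) − f^{(1)}(9)] = 1/12 × (0.103658 − 0.618850) = -0.0429326.
After k=1: 267.384.
k=2: B_{4}/(4)! × [f^{(3)}(31) − f^{(3)}(9)] = −1/720 × (0.000640666 − 0.00138493) = 1.03369e-06.
After k=2: 267.384.
k=3: B_{6}/(6)! × [f^{(5)}(31) − f^{(5)}(9)] = 1/30240 × (7.60341e-07 − 1.48942e-06) = -2.41097e-11.

S_3 ≈ 267.384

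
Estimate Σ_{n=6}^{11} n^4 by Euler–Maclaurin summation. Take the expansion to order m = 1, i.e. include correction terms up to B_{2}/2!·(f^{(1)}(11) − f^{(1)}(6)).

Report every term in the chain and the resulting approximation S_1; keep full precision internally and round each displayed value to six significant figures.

The integral term ∫_6^11 x^4 dx = 30655.0.
Boundary: ½(f(6) + f(11)) = ½(1296.00 + 14641.0) = 7968.50.
So far: 38623.5.
Order-1 term: 1/12 · (5324.00 − 864.000) = 371.667.

S_1 ≈ 38995.2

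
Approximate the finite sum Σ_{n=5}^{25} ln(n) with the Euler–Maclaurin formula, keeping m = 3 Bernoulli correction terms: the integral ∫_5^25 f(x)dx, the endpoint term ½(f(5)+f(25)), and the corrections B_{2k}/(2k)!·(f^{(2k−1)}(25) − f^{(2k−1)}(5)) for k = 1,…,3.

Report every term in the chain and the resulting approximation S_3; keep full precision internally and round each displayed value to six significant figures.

Integral: ∫_5^25 ln(x) dx = 52.4247.
½[f(5) + f(25)] = ½[1.60944 + 3.21888] = 2.41416.
Running total after boundary: 54.8389.
Order-1 term: 1/12 · (0.0400000 − 0.200000) = -0.0133333.
Running total after k=1: 54.8255.
Order-2 term: −1/720 · (0.000128000 − 0.0160000) = 2.20444e-05.
Running total after k=2: 54.8256.
Order-3 term: 1/30240 · (2.45760e-06 − 0.00768000) = -2.53887e-07.

S_3 ≈ 54.8256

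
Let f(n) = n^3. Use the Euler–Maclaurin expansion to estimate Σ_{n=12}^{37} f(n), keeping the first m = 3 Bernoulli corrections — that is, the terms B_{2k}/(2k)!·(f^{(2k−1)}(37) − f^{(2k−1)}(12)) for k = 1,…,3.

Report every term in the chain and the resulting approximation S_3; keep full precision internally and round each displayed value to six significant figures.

S_3 ≈ 489853

The integral term ∫_12^37 x^3 dx = 463356.
½[f(12) + f(37)] = ½[1728.00 + 50653.0] = 26190.5.
Running total after boundary: 489547.
Correction k=1: B_{2}/2! · (f^{(1)}(37) − f^{(1)}(12)) = 1/12 · (4107.00 − 432.000) = 306.250.
After k=1: 489853.
Correction k=2: B_{4}/4! · (f^{(3)}(37) − f^{(3)}(12)) = −1/720 · (6.00000 − 6.00000) = 0.00000.
After k=2: 489853.
Correction k=3: B_{6}/6! · (f^{(5)}(37) − f^{(5)}(12)) = 1/30240 · (0.00000 − 0.00000) = 0.00000.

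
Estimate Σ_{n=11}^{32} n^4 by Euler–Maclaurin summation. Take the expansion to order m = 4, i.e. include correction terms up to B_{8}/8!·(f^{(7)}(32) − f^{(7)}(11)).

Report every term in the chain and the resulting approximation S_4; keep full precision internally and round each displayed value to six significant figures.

S_4 ≈ 7.22076e+06

∫_11^32 x^4 dx evaluates to 6.67868e+06.
Endpoint term: (f(11) + f(32))/2 = (14641.0 + 1.04858e+06)/2 = 531608.
Running total after boundary: 7.21028e+06.
k=1: B_{2}/(2)! × [f^{(1)}(32) − f^{(1)}(11)] = 1/12 × (131072 − 5324.00) = 10479.0.
After k=1: 7.22076e+06.
k=2: B_{4}/(4)! × [f^{(3)}(32) − f^{(3)}(11)] = −1/720 × (768.000 − 264.000) = -0.700000.
After k=2: 7.22076e+06.
k=3: B_{6}/(6)! × [f^{(5)}(32) − f^{(5)}(11)] = 1/30240 × (0.00000 − 0.00000) = 0.00000.
After k=3: 7.22076e+06.
k=4: B_{8}/(8)! × [f^{(7)}(32) − f^{(7)}(11)] = −1/1209600 × (0.00000 − 0.00000) = 0.00000.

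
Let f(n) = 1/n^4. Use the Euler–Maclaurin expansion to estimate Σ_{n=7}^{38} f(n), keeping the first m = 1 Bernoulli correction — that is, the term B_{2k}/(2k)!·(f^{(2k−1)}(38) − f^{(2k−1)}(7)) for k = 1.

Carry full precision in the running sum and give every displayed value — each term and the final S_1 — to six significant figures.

S_1 ≈ 0.00119406

∫_7^38 1/x^4 dx evaluates to 0.000965743.
Boundary: ½(f(7) + f(38)) = ½(0.000416493 + 4.79585e-07) = 0.000208486.
So far: 0.00117423.
Order-1 term: 1/12 · (-5.04826e-08 − (-0.000237996)) = 1.98288e-05.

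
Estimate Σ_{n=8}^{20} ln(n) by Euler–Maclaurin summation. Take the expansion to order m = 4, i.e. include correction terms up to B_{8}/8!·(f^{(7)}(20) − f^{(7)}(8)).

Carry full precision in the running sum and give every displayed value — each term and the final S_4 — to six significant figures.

S_4 ≈ 33.8105

The integral term ∫_8^20 ln(x) dx = 31.2791.
½[f(8) + f(20)] = ½[2.07944 + 2.99573] = 2.53759.
Running total after boundary: 33.8167.
k=1: B_{2}/(2)! × [f^{(1)}(20) − f^{(1)}(8)] = 1/12 × (0.0500000 − 0.125000) = -0.00625000.
Partial sum through k=1: 33.8105.
k=2: B_{4}/(4)! × [f^{(3)}(20) − f^{(3)}(8)] = −1/720 × (0.000250000 − 0.00390625) = 5.07812e-06.
Partial sum through k=2: 33.8105.
k=3: B_{6}/(6)! × [f^{(5)}(20) − f^{(5)}(8)] = 1/30240 × (7.50000e-06 − 0.000732422) = -2.39723e-08.
Partial sum through k=3: 33.8105.
k=4: B_{8}/(8)! × [f^{(7)}(20) − f^{(7)}(8)] = −1/1209600 × (5.62500e-07 − 0.000343323) = 2.83367e-10.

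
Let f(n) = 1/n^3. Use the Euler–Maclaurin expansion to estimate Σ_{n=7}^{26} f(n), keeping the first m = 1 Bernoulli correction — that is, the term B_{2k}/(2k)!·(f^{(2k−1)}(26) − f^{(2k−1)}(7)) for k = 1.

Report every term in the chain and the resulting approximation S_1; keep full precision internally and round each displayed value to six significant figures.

The integral term ∫_7^26 1/x^3 dx = 0.00946444.
Boundary: ½(f(7) + f(26)) = ½(0.00291545 + 5.68958e-05) = 0.00148617.
Integral + boundary = 0.0109506.
k=1: B_{2}/(2)! × [f^{(1)}(26) − f^{(1)}(7)] = 1/12 × (-6.56490e-06 − (-0.00124948)) = 0.000103576.

S_1 ≈ 0.0110542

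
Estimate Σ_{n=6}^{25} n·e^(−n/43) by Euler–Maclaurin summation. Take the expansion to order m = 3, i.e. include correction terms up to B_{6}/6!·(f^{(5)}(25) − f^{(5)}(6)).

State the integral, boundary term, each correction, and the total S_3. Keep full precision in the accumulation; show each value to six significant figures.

Integral: ∫_6^25 x·e^(−x/43) dx = 197.730.
½[f(6) + f(25)] = ½[5.21858 + 13.9779] = 9.59826.
Integral + boundary = 207.328.
Order-1 term: 1/12 · (0.234049 − 0.748400) = -0.0428626.
Partial sum through k=1: 207.285.
Order-2 term: −1/720 · (0.000731360 − 0.00134555) = 8.53045e-07.
Partial sum through k=2: 207.285.
Order-3 term: 1/30240 · (7.22628e-07 − 1.23653e-06) = -1.69941e-11.

S_3 ≈ 207.285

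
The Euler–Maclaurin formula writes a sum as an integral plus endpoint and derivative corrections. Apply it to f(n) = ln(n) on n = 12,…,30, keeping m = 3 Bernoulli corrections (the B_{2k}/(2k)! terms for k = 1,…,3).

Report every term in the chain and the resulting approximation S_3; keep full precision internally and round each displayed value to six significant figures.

∫_12^30 ln(x) dx evaluates to 54.2170.
Endpoint term: (f(12) + f(30))/2 = (2.48491 + 3.40120)/2 = 2.94305.
So far: 57.1601.
Order-1 term: 1/12 · (0.0333333 − 0.0833333) = -0.00416667.
Partial sum through k=1: 57.1559.
Order-2 term: −1/720 · (7.40741e-05 − 0.00115741) = 1.50463e-06.
Partial sum through k=2: 57.1559.
Order-3 term: 1/30240 · (9.87654e-07 − 9.64506e-05) = -3.15684e-09.

S_3 ≈ 57.1559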